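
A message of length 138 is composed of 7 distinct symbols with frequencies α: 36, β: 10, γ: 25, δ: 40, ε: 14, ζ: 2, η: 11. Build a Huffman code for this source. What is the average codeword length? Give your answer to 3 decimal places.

2.522 bits/symbol

Probabilities are the counts divided by 138.
Repeatedly combine the two least-probable nodes; the expected code length is the sum of the merged weights.
merge 1/69 + 5/69 → 2/23
merge 11/138 + 2/23 → 1/6
merge 7/69 + 1/6 → 37/138
merge 25/138 + 6/23 → 61/138
merge 37/138 + 20/69 → 77/138
merge 61/138 + 77/138 → 1
L = 2/23 + 1/6 + 37/138 + 61/138 + 77/138 + 1 = 58/23 ≈ 2.522 bits/symbol.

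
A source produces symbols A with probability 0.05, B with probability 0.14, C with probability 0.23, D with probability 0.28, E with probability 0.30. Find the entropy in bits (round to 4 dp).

2.1362 bits

H = −Σ pᵢ log₂ pᵢ.
−0.05·log₂(0.05) = 0.2161
−0.14·log₂(0.14) = 0.3971
−0.23·log₂(0.23) = 0.4877
−0.28·log₂(0.28) = 0.5142
−0.30·log₂(0.30) = 0.5211
Sum ≈ 2.1362 → 2.1362 bits.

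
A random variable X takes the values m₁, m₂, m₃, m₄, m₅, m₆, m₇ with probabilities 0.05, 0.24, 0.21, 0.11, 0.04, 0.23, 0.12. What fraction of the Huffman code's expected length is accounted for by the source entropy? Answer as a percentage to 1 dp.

Entropy H = −Σ p log₂ p ≈ 2.5738 bits.
Huffman merges: 1/25+1/20→9/100; 9/100+11/100→1/5; 3/25+1/5→8/25; 21/100+23/100→11/25; 6/25+8/25→14/25; 11/25+14/25→1. L = 261/100 ≈ 2.6100.
Efficiency = H/L = 2.5738/2.6100 = 98.6%.

98.6%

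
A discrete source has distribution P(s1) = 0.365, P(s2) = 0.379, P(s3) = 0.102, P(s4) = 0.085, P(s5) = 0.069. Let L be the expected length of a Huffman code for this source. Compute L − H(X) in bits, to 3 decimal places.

Entropy H = −Σ p log₂ p ≈ 1.9656 bits.
Huffman merges: 69/1000+17/200→77/500; 51/500+77/500→32/125; 32/125+73/200→621/1000; 379/1000+621/1000→1. L = 2031/1000 ≈ 2.0310.
L − H = 2.0310 − 1.9656 = 0.065 bits.

0.065 bits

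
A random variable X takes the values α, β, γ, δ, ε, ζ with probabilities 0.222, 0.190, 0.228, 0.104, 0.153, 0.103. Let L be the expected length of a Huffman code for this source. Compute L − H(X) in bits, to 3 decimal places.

Entropy H = −Σ p log₂ p ≈ 2.5153 bits.
Huffman merges: 103/1000+13/125→207/1000; 153/1000+19/100→343/1000; 207/1000+111/500→429/1000; 57/250+343/1000→571/1000; 429/1000+571/1000→1. L = 51/20 ≈ 2.5500.
L − H = 2.5500 − 2.5153 = 0.035 bits.

0.035 bits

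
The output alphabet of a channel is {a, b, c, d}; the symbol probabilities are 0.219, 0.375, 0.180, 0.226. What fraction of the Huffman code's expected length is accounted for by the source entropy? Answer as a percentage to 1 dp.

Entropy H = −Σ p log₂ p ≈ 1.9407 bits.
Huffman merges: 9/50+219/1000→399/1000; 113/500+3/8→601/1000; 399/1000+601/1000→1. L = 2 ≈ 2.0000.
Efficiency = H/L = 1.9407/2.0000 = 97.0%.

97.0%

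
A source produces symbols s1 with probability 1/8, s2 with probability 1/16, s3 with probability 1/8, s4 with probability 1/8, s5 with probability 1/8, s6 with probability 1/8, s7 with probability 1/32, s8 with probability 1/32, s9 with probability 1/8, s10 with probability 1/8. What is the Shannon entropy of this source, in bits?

3.1875 bits

Each probability is a power of 1/2, so log₂(1/p) is an integer.
H = Σ p·log₂(1/p) = 1/8·3 + 1/16·4 + 1/8·3 + 1/8·3 + 1/8·3 + 1/8·3 + 1/32·5 + 1/32·5 + 1/8·3 + 1/8·3 = 3.1875 bits.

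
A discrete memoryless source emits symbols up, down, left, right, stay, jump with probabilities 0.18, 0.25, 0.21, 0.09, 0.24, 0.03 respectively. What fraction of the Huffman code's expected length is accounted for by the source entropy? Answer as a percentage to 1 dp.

98.2%

Entropy H = −Σ p log₂ p ≈ 2.3767 bits.
Huffman merges: 3/100+9/100→3/25; 3/25+9/50→3/10; 21/100+6/25→9/20; 1/4+3/10→11/20; 9/20+11/20→1. L = 121/50 ≈ 2.4200.
Efficiency = H/L = 2.3767/2.4200 = 98.2%.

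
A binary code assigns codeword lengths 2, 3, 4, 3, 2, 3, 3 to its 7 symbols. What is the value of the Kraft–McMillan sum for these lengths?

With common denominator 2^4 = 16: Σ 2^(−ℓᵢ) = 4/16 + 2/16 + 1/16 + 2/16 + 4/16 + 2/16 + 2/16 = 17/16 = 1.0625.

1.0625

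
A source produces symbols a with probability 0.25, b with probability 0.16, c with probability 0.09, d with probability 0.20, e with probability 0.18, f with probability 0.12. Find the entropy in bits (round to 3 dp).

H = −Σ pᵢ log₂ pᵢ.
−0.25·log₂(0.25) = 0.5000
−0.16·log₂(0.16) = 0.4230
−0.09·log₂(0.09) = 0.3127
−0.20·log₂(0.20) = 0.4644
−0.18·log₂(0.18) = 0.4453
−0.12·log₂(0.12) = 0.3671
Sum ≈ 2.5124 → 2.512 bits.

2.512 bits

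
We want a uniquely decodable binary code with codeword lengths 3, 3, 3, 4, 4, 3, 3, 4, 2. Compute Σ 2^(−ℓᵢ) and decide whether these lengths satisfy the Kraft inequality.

1.0625; no

With common denominator 2^4 = 16: Σ 2^(−ℓᵢ) = 2/16 + 2/16 + 2/16 + 1/16 + 1/16 + 2/16 + 2/16 + 1/16 + 4/16 = 17/16 = 1.0625.
Kraft's inequality requires Σ ≤ 1; here Σ = 1.0625 > 1, so no such prefix code exists.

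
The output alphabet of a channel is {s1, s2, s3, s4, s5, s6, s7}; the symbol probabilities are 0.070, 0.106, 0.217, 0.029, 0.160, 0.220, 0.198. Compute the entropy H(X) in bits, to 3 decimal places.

H = −Σ pᵢ log₂ pᵢ.
−0.070·log₂(0.070) = 0.2686
−0.106·log₂(0.106) = 0.3432
−0.217·log₂(0.217) = 0.4783
−0.029·log₂(0.029) = 0.1481
−0.160·log₂(0.160) = 0.4230
−0.220·log₂(0.220) = 0.4806
−0.198·log₂(0.198) = 0.4626
Sum ≈ 2.6044 → 2.604 bits.

2.604 bits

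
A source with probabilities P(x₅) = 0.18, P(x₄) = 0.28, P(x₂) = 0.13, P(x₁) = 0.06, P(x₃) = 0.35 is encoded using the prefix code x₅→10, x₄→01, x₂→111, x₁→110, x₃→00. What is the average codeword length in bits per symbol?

2.19 bits/symbol

L̄ = Σ pᵢ·ℓᵢ = 0.18·2 + 0.28·2 + 0.13·3 + 0.06·3 + 0.35·2 = 2.19 bits/symbol.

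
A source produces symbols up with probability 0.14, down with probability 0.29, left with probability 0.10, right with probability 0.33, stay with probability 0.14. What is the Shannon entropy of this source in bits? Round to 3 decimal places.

H = −Σ pᵢ log₂ pᵢ.
−0.14·log₂(0.14) = 0.3971
−0.29·log₂(0.29) = 0.5179
−0.10·log₂(0.10) = 0.3322
−0.33·log₂(0.33) = 0.5278
−0.14·log₂(0.14) = 0.3971
Sum ≈ 2.1721 → 2.172 bits.

2.172 bits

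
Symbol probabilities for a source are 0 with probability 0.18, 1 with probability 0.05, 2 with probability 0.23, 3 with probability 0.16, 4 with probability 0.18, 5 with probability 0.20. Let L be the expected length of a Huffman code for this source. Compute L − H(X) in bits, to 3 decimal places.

0.088 bits

Entropy H = −Σ p log₂ p ≈ 2.4818 bits.
Huffman merges: 1/20+4/25→21/100; 9/50+9/50→9/25; 1/5+21/100→41/100; 23/100+9/25→59/100; 41/100+59/100→1. L = 257/100 ≈ 2.5700.
L − H = 2.5700 − 2.4818 = 0.088 bits.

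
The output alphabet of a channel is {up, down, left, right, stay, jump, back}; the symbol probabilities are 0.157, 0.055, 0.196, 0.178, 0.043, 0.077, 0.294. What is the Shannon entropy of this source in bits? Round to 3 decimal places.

2.553 bits

H = −Σ pᵢ log₂ pᵢ.
−0.157·log₂(0.157) = 0.4194
−0.055·log₂(0.055) = 0.2301
−0.196·log₂(0.196) = 0.4608
−0.178·log₂(0.178) = 0.4432
−0.043·log₂(0.043) = 0.1952
−0.077·log₂(0.077) = 0.2848
−0.294·log₂(0.294) = 0.5192
Sum ≈ 2.5528 → 2.553 bits.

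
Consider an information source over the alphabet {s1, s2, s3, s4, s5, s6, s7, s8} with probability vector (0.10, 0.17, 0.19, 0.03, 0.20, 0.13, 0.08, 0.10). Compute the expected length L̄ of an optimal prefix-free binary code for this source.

2.91 bits/symbol

Repeatedly combine the two least-probable nodes; the expected code length is the sum of the merged weights.
merge 3/100 + 2/25 → 11/100
merge 1/10 + 1/10 → 1/5
merge 11/100 + 13/100 → 6/25
merge 17/100 + 19/100 → 9/25
merge 1/5 + 1/5 → 2/5
merge 6/25 + 9/25 → 3/5
merge 2/5 + 3/5 → 1
L = 11/100 + 1/5 + 6/25 + 9/25 + 2/5 + 3/5 + 1 = 291/100 = 2.91 bits/symbol.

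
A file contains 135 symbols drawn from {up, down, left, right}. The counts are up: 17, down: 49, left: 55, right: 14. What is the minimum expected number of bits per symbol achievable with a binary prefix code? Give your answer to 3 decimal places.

1.822 bits/symbol

Probabilities are the counts divided by 135.
Repeatedly combine the two least-probable nodes; the expected code length is the sum of the merged weights.
merge 14/135 + 17/135 → 31/135
merge 31/135 + 49/135 → 16/27
merge 11/27 + 16/27 → 1
L = 31/135 + 16/27 + 1 = 82/45 ≈ 1.822 bits/symbol.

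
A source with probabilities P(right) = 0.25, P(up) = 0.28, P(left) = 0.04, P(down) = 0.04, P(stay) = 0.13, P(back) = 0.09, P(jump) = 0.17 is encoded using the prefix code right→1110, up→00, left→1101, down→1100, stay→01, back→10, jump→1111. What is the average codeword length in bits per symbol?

L̄ = Σ pᵢ·ℓᵢ = 0.25·4 + 0.28·2 + 0.04·4 + 0.04·4 + 0.13·2 + 0.09·2 + 0.17·4 = 3 bits/symbol.

3 bits/symbol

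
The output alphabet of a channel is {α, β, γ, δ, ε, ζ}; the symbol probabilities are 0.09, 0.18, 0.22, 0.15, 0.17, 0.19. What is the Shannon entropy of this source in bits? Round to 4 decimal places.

2.5389 bits

H = −Σ pᵢ log₂ pᵢ.
−0.09·log₂(0.09) = 0.3127
−0.18·log₂(0.18) = 0.4453
−0.22·log₂(0.22) = 0.4806
−0.15·log₂(0.15) = 0.4105
−0.17·log₂(0.17) = 0.4346
−0.19·log₂(0.19) = 0.4552
Sum ≈ 2.5389 → 2.5389 bits.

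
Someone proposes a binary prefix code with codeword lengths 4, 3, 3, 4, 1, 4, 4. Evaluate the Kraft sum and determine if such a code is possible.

1; yes

With common denominator 2^4 = 16: Σ 2^(−ℓᵢ) = 1/16 + 2/16 + 2/16 + 1/16 + 8/16 + 1/16 + 1/16 = 16/16 = 1.
Kraft's inequality requires Σ ≤ 1; here Σ = 1 ≤ 1, so such a prefix code exists.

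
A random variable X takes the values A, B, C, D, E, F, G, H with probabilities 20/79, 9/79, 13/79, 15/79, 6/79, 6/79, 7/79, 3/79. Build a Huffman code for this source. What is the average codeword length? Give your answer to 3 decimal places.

2.835 bits/symbol

Repeatedly combine the two least-probable nodes; the expected code length is the sum of the merged weights.
merge 3/79 + 6/79 → 9/79
merge 6/79 + 7/79 → 13/79
merge 9/79 + 9/79 → 18/79
merge 13/79 + 13/79 → 26/79
merge 15/79 + 18/79 → 33/79
merge 20/79 + 26/79 → 46/79
merge 33/79 + 46/79 → 1
L = 9/79 + 13/79 + 18/79 + 26/79 + 33/79 + 46/79 + 1 = 224/79 ≈ 2.835 bits/symbol.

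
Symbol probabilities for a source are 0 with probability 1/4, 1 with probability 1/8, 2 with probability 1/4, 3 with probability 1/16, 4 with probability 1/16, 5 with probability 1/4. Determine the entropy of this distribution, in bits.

Each probability is a power of 1/2, so log₂(1/p) is an integer.
H = Σ p·log₂(1/p) = 1/4·2 + 1/8·3 + 1/4·2 + 1/16·4 + 1/16·4 + 1/4·2 = 2.375 bits.

2.375 bits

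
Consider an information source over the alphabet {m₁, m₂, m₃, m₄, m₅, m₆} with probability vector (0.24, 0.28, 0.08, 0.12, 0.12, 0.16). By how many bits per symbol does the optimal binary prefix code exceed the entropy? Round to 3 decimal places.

Entropy H = −Σ p log₂ p ≈ 2.4570 bits.
Huffman merges: 2/25+3/25→1/5; 3/25+4/25→7/25; 1/5+6/25→11/25; 7/25+7/25→14/25; 11/25+14/25→1. L = 62/25 ≈ 2.4800.
L − H = 2.4800 − 2.4570 = 0.023 bits.

0.023 bits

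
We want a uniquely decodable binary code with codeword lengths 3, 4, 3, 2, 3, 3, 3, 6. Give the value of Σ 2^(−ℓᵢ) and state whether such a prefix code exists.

0.953125; yes

With common denominator 2^6 = 64: Σ 2^(−ℓᵢ) = 8/64 + 4/64 + 8/64 + 16/64 + 8/64 + 8/64 + 8/64 + 1/64 = 61/64 = 0.953125.
Kraft's inequality requires Σ ≤ 1; here Σ = 0.953125 ≤ 1, so such a prefix code exists.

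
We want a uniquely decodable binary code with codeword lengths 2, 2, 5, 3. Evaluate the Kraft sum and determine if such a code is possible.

With common denominator 2^5 = 32: Σ 2^(−ℓᵢ) = 8/32 + 8/32 + 1/32 + 4/32 = 21/32 = 0.65625.
Kraft's inequality requires Σ ≤ 1; here Σ = 0.65625 ≤ 1, so such a prefix code exists.

0.65625; yes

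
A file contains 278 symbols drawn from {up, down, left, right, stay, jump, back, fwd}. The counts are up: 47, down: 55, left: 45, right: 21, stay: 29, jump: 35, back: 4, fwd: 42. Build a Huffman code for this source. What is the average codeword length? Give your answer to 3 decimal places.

2.892 bits/symbol

Probabilities are the counts divided by 278.
Repeatedly combine the two least-probable nodes; the expected code length is the sum of the merged weights.
merge 2/139 + 21/278 → 25/278
merge 25/278 + 29/278 → 27/139
merge 35/278 + 21/139 → 77/278
merge 45/278 + 47/278 → 46/139
merge 27/139 + 55/278 → 109/278
merge 77/278 + 46/139 → 169/278
merge 109/278 + 169/278 → 1
L = 25/278 + 27/139 + 77/278 + 46/139 + 109/278 + 169/278 + 1 = 402/139 ≈ 2.892 bits/symbol.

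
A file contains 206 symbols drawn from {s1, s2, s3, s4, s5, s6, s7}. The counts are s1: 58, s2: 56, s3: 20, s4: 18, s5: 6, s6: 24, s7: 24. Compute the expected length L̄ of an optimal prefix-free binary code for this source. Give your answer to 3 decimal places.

Probabilities are the counts divided by 206.
Repeatedly combine the two least-probable nodes; the expected code length is the sum of the merged weights.
merge 3/103 + 9/103 → 12/103
merge 10/103 + 12/103 → 22/103
merge 12/103 + 12/103 → 24/103
merge 22/103 + 24/103 → 46/103
merge 28/103 + 29/103 → 57/103
merge 46/103 + 57/103 → 1
L = 12/103 + 22/103 + 24/103 + 46/103 + 57/103 + 1 = 264/103 ≈ 2.563 bits/symbol.

2.563 bits/symbol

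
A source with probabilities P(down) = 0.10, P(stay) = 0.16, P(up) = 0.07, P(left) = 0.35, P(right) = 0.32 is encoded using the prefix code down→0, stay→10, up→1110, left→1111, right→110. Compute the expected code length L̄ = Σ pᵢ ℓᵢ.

3.06 bits/symbol

L̄ = Σ pᵢ·ℓᵢ = 0.10·1 + 0.16·2 + 0.07·4 + 0.35·4 + 0.32·3 = 3.06 bits/symbol.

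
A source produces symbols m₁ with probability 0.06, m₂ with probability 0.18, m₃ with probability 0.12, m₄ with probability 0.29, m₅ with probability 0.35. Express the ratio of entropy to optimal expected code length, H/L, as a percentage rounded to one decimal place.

Entropy H = −Σ p log₂ p ≈ 2.1039 bits.
Huffman merges: 3/50+3/25→9/50; 9/50+9/50→9/25; 29/100+7/20→16/25; 9/25+16/25→1. L = 109/50 ≈ 2.1800.
Efficiency = H/L = 2.1039/2.1800 = 96.5%.

96.5%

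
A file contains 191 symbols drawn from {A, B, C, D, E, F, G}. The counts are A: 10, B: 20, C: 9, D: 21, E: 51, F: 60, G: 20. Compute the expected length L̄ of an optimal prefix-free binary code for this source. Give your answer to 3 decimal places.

Probabilities are the counts divided by 191.
Repeatedly combine the two least-probable nodes; the expected code length is the sum of the merged weights.
merge 9/191 + 10/191 → 19/191
merge 19/191 + 20/191 → 39/191
merge 20/191 + 21/191 → 41/191
merge 39/191 + 41/191 → 80/191
merge 51/191 + 60/191 → 111/191
merge 80/191 + 111/191 → 1
L = 19/191 + 39/191 + 41/191 + 80/191 + 111/191 + 1 = 481/191 ≈ 2.518 bits/symbol.

2.518 bits/symbol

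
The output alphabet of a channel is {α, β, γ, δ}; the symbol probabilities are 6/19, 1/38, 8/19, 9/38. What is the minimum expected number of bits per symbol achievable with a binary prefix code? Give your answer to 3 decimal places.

Repeatedly combine the two least-probable nodes; the expected code length is the sum of the merged weights.
merge 1/38 + 9/38 → 5/19
merge 5/19 + 6/19 → 11/19
merge 8/19 + 11/19 → 1
L = 5/19 + 11/19 + 1 = 35/19 ≈ 1.842 bits/symbol.

1.842 bits/symbol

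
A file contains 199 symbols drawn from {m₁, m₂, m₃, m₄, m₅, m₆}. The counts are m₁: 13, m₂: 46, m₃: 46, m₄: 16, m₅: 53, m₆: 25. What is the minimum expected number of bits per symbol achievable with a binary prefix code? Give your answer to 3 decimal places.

2.417 bits/symbol

Probabilities are the counts divided by 199.
Repeatedly combine the two least-probable nodes; the expected code length is the sum of the merged weights.
merge 13/199 + 16/199 → 29/199
merge 25/199 + 29/199 → 54/199
merge 46/199 + 46/199 → 92/199
merge 53/199 + 54/199 → 107/199
merge 92/199 + 107/199 → 1
L = 29/199 + 54/199 + 92/199 + 107/199 + 1 = 481/199 ≈ 2.417 bits/symbol.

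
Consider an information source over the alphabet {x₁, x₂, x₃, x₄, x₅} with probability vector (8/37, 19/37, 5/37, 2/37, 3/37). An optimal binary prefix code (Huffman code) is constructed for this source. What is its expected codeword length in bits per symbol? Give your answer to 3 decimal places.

1.892 bits/symbol

Repeatedly combine the two least-probable nodes; the expected code length is the sum of the merged weights.
merge 2/37 + 3/37 → 5/37
merge 5/37 + 5/37 → 10/37
merge 8/37 + 10/37 → 18/37
merge 18/37 + 19/37 → 1
L = 5/37 + 10/37 + 18/37 + 1 = 70/37 ≈ 1.892 bits/symbol.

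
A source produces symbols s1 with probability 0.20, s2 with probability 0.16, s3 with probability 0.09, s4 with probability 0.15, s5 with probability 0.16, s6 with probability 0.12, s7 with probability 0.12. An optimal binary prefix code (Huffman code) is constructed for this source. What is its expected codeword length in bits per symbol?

2.8 bits/symbol

Repeatedly combine the two least-probable nodes; the expected code length is the sum of the merged weights.
merge 9/100 + 3/25 → 21/100
merge 3/25 + 3/20 → 27/100
merge 4/25 + 4/25 → 8/25
merge 1/5 + 21/100 → 41/100
merge 27/100 + 8/25 → 59/100
merge 41/100 + 59/100 → 1
L = 21/100 + 27/100 + 8/25 + 41/100 + 59/100 + 1 = 14/5 = 2.8 bits/symbol.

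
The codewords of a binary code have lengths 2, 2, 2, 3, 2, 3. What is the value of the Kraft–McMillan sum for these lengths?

1.25

With common denominator 2^3 = 8: Σ 2^(−ℓᵢ) = 2/8 + 2/8 + 2/8 + 1/8 + 2/8 + 1/8 = 10/8 = 1.25.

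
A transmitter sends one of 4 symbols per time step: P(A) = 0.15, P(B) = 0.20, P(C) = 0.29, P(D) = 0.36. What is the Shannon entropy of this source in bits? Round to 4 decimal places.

1.9234 bits

H = −Σ pᵢ log₂ pᵢ.
−0.15·log₂(0.15) = 0.4105
−0.20·log₂(0.20) = 0.4644
−0.29·log₂(0.29) = 0.5179
−0.36·log₂(0.36) = 0.5306
Sum ≈ 1.9234 → 1.9234 bits.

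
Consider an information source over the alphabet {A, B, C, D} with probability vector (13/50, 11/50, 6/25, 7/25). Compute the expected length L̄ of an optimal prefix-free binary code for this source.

2 bits/symbol

Repeatedly combine the two least-probable nodes; the expected code length is the sum of the merged weights.
merge 11/50 + 6/25 → 23/50
merge 13/50 + 7/25 → 27/50
merge 23/50 + 27/50 → 1
L = 23/50 + 27/50 + 1 = 2 bits/symbol.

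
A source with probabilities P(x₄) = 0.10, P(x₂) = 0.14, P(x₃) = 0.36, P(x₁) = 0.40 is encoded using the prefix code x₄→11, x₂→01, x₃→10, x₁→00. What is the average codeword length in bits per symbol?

L̄ = Σ pᵢ·ℓᵢ = 0.10·2 + 0.14·2 + 0.36·2 + 0.40·2 = 2 bits/symbol.

2 bits/symbol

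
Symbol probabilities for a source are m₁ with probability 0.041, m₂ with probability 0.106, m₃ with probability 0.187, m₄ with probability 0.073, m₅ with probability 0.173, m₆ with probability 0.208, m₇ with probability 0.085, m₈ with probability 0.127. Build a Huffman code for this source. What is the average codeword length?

Repeatedly combine the two least-probable nodes; the expected code length is the sum of the merged weights.
merge 41/1000 + 73/1000 → 57/500
merge 17/200 + 53/500 → 191/1000
merge 57/500 + 127/1000 → 241/1000
merge 173/1000 + 187/1000 → 9/25
merge 191/1000 + 26/125 → 399/1000
merge 241/1000 + 9/25 → 601/1000
merge 399/1000 + 601/1000 → 1
L = 57/500 + 191/1000 + 241/1000 + 9/25 + 399/1000 + 601/1000 + 1 = 1453/500 = 2.906 bits/symbol.

2.906 bits/symbol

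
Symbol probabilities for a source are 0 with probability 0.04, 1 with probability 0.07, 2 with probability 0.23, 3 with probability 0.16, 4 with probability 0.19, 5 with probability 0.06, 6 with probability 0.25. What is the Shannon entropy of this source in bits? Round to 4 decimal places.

2.5638 bits

H = −Σ pᵢ log₂ pᵢ.
−0.04·log₂(0.04) = 0.1858
−0.07·log₂(0.07) = 0.2686
−0.23·log₂(0.23) = 0.4877
−0.16·log₂(0.16) = 0.4230
−0.19·log₂(0.19) = 0.4552
−0.06·log₂(0.06) = 0.2435
−0.25·log₂(0.25) = 0.5000
Sum ≈ 2.5638 → 2.5638 bits.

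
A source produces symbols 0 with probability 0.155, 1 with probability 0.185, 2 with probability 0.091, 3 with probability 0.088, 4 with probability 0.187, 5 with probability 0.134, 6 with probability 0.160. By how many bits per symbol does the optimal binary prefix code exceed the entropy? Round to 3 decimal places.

0.053 bits

Entropy H = −Σ p log₂ p ≈ 2.7544 bits.
Huffman merges: 11/125+91/1000→179/1000; 67/500+31/200→289/1000; 4/25+179/1000→339/1000; 37/200+187/1000→93/250; 289/1000+339/1000→157/250; 93/250+157/250→1. L = 2807/1000 ≈ 2.8070.
L − H = 2.8070 − 2.7544 = 0.053 bits.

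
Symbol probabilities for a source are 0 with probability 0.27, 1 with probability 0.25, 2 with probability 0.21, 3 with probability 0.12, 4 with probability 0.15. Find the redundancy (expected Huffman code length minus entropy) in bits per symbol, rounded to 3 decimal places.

0.010 bits

Entropy H = −Σ p log₂ p ≈ 2.2605 bits.
Huffman merges: 3/25+3/20→27/100; 21/100+1/4→23/50; 27/100+27/100→27/50; 23/50+27/50→1. L = 227/100 ≈ 2.2700.
L − H = 2.2700 − 2.2605 = 0.010 bits.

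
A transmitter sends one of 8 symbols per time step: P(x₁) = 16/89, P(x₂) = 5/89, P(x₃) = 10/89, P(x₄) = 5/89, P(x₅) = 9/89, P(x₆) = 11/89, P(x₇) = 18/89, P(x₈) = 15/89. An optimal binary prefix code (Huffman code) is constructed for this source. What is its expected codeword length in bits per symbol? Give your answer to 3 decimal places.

Repeatedly combine the two least-probable nodes; the expected code length is the sum of the merged weights.
merge 5/89 + 5/89 → 10/89
merge 9/89 + 10/89 → 19/89
merge 10/89 + 11/89 → 21/89
merge 15/89 + 16/89 → 31/89
merge 18/89 + 19/89 → 37/89
merge 21/89 + 31/89 → 52/89
merge 37/89 + 52/89 → 1
L = 10/89 + 19/89 + 21/89 + 31/89 + 37/89 + 52/89 + 1 = 259/89 ≈ 2.910 bits/symbol.

2.910 bits/symbol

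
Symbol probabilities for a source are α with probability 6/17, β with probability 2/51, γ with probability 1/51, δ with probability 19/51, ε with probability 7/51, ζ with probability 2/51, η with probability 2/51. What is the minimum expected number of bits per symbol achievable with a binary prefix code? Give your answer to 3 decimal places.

2.176 bits/symbol

Repeatedly combine the two least-probable nodes; the expected code length is the sum of the merged weights.
merge 1/51 + 2/51 → 1/17
merge 2/51 + 2/51 → 4/51
merge 1/17 + 4/51 → 7/51
merge 7/51 + 7/51 → 14/51
merge 14/51 + 6/17 → 32/51
merge 19/51 + 32/51 → 1
L = 1/17 + 4/51 + 7/51 + 14/51 + 32/51 + 1 = 37/17 ≈ 2.176 bits/symbol.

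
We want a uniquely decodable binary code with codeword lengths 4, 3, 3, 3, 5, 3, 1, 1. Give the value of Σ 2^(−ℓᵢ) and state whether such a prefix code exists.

1.59375; no

With common denominator 2^5 = 32: Σ 2^(−ℓᵢ) = 2/32 + 4/32 + 4/32 + 4/32 + 1/32 + 4/32 + 16/32 + 16/32 = 51/32 = 1.59375.
Kraft's inequality requires Σ ≤ 1; here Σ = 1.59375 > 1, so no such prefix code exists.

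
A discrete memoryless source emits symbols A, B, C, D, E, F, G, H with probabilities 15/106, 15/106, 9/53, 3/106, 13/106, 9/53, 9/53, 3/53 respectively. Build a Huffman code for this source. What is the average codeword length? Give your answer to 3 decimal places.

2.915 bits/symbol

Repeatedly combine the two least-probable nodes; the expected code length is the sum of the merged weights.
merge 3/106 + 3/53 → 9/106
merge 9/106 + 13/106 → 11/53
merge 15/106 + 15/106 → 15/53
merge 9/53 + 9/53 → 18/53
merge 9/53 + 11/53 → 20/53
merge 15/53 + 18/53 → 33/53
merge 20/53 + 33/53 → 1
L = 9/106 + 11/53 + 15/53 + 18/53 + 20/53 + 33/53 + 1 = 309/106 ≈ 2.915 bits/symbol.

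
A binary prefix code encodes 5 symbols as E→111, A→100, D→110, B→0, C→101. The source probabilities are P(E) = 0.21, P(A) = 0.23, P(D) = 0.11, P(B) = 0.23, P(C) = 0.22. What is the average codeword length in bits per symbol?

L̄ = Σ pᵢ·ℓᵢ = 0.21·3 + 0.23·3 + 0.11·3 + 0.23·1 + 0.22·3 = 2.54 bits/symbol.

2.54 bits/symbol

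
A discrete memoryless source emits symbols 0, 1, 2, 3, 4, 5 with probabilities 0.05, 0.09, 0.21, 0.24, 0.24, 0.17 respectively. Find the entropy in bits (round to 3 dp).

H = −Σ pᵢ log₂ pᵢ.
−0.05·log₂(0.05) = 0.2161
−0.09·log₂(0.09) = 0.3127
−0.21·log₂(0.21) = 0.4728
−0.24·log₂(0.24) = 0.4941
−0.24·log₂(0.24) = 0.4941
−0.17·log₂(0.17) = 0.4346
Sum ≈ 2.4244 → 2.424 bits.

2.424 bits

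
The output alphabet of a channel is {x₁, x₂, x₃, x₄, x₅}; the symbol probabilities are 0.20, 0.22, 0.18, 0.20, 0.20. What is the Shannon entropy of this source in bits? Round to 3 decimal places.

H = −Σ pᵢ log₂ pᵢ.
−0.20·log₂(0.20) = 0.4644
−0.22·log₂(0.22) = 0.4806
−0.18·log₂(0.18) = 0.4453
−0.20·log₂(0.20) = 0.4644
−0.20·log₂(0.20) = 0.4644
Sum ≈ 2.3190 → 2.319 bits.

2.319 bits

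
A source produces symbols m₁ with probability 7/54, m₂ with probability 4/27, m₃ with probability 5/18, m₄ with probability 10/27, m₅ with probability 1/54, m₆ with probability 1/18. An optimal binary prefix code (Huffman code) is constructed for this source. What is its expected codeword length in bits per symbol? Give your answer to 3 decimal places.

2.259 bits/symbol

Repeatedly combine the two least-probable nodes; the expected code length is the sum of the merged weights.
merge 1/54 + 1/18 → 2/27
merge 2/27 + 7/54 → 11/54
merge 4/27 + 11/54 → 19/54
merge 5/18 + 19/54 → 17/27
merge 10/27 + 17/27 → 1
L = 2/27 + 11/54 + 19/54 + 17/27 + 1 = 61/27 ≈ 2.259 bits/symbol.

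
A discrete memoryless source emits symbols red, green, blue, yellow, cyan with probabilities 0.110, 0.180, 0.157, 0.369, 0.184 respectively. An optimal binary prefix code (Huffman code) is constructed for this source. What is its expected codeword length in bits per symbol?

Repeatedly combine the two least-probable nodes; the expected code length is the sum of the merged weights.
merge 11/100 + 157/1000 → 267/1000
merge 9/50 + 23/125 → 91/250
merge 267/1000 + 91/250 → 631/1000
merge 369/1000 + 631/1000 → 1
L = 267/1000 + 91/250 + 631/1000 + 1 = 1131/500 = 2.262 bits/symbol.

2.262 bits/symbol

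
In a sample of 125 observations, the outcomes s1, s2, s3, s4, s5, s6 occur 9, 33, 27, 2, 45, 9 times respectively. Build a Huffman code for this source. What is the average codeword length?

2.248 bits/symbol

Probabilities are the counts divided by 125.
Repeatedly combine the two least-probable nodes; the expected code length is the sum of the merged weights.
merge 2/125 + 9/125 → 11/125
merge 9/125 + 11/125 → 4/25
merge 4/25 + 27/125 → 47/125
merge 33/125 + 9/25 → 78/125
merge 47/125 + 78/125 → 1
L = 11/125 + 4/25 + 47/125 + 78/125 + 1 = 281/125 = 2.248 bits/symbol.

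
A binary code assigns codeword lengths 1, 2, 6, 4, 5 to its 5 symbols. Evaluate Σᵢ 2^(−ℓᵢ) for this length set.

With common denominator 2^6 = 64: Σ 2^(−ℓᵢ) = 32/64 + 16/64 + 1/64 + 4/64 + 2/64 = 55/64 = 0.859375.

0.859375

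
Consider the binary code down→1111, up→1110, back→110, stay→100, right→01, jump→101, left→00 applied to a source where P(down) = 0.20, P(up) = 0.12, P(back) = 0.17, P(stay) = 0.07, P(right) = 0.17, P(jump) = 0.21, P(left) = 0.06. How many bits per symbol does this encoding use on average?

3.09 bits/symbol

L̄ = Σ pᵢ·ℓᵢ = 0.20·4 + 0.12·4 + 0.17·3 + 0.07·3 + 0.17·2 + 0.21·3 + 0.06·2 = 3.09 bits/symbol.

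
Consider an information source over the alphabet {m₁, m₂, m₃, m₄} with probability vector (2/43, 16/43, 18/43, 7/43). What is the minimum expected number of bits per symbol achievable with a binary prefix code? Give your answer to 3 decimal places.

1.791 bits/symbol

Repeatedly combine the two least-probable nodes; the expected code length is the sum of the merged weights.
merge 2/43 + 7/43 → 9/43
merge 9/43 + 16/43 → 25/43
merge 18/43 + 25/43 → 1
L = 9/43 + 25/43 + 1 = 77/43 ≈ 1.791 bits/symbol.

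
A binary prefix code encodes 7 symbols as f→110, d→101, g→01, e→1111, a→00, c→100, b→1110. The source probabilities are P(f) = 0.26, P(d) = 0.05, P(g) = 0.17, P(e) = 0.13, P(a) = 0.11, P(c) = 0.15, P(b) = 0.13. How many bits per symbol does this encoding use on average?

L̄ = Σ pᵢ·ℓᵢ = 0.26·3 + 0.05·3 + 0.17·2 + 0.13·4 + 0.11·2 + 0.15·3 + 0.13·4 = 2.98 bits/symbol.

2.98 bits/symbol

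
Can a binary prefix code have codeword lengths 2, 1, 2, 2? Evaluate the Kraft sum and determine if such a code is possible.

With common denominator 2^2 = 4: Σ 2^(−ℓᵢ) = 1/4 + 2/4 + 1/4 + 1/4 = 5/4 = 1.25.
Kraft's inequality requires Σ ≤ 1; here Σ = 1.25 > 1, so no such prefix code exists.

1.25; no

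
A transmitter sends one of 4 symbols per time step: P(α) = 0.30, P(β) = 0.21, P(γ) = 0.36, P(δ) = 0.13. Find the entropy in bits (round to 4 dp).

H = −Σ pᵢ log₂ pᵢ.
−0.30·log₂(0.30) = 0.5211
−0.21·log₂(0.21) = 0.4728
−0.36·log₂(0.36) = 0.5306
−0.13·log₂(0.13) = 0.3826
Sum ≈ 1.9072 → 1.9072 bits.

1.9072 bits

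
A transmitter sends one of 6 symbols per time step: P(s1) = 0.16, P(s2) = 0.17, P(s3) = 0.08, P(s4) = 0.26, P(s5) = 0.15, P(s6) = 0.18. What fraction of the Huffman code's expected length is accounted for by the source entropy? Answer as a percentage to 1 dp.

98.1%

Entropy H = −Σ p log₂ p ≈ 2.5103 bits.
Huffman merges: 2/25+3/20→23/100; 4/25+17/100→33/100; 9/50+23/100→41/100; 13/50+33/100→59/100; 41/100+59/100→1. L = 64/25 ≈ 2.5600.
Efficiency = H/L = 2.5103/2.5600 = 98.1%.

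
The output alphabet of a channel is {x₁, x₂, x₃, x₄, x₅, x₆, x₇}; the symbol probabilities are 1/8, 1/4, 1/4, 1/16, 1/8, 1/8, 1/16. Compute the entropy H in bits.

2.625 bits

Each probability is a power of 1/2, so log₂(1/p) is an integer.
H = Σ p·log₂(1/p) = 1/8·3 + 1/4·2 + 1/4·2 + 1/16·4 + 1/8·3 + 1/8·3 + 1/16·4 = 2.625 bits.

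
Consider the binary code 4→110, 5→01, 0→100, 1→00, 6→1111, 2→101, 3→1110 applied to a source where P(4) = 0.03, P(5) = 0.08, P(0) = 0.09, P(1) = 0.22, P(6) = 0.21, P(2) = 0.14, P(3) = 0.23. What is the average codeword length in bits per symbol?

3.14 bits/symbol

L̄ = Σ pᵢ·ℓᵢ = 0.03·3 + 0.08·2 + 0.09·3 + 0.22·2 + 0.21·4 + 0.14·3 + 0.23·4 = 3.14 bits/symbol.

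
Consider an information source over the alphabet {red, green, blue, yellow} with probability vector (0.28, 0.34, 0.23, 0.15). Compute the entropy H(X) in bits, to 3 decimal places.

1.942 bits

H = −Σ pᵢ log₂ pᵢ.
−0.28·log₂(0.28) = 0.5142
−0.34·log₂(0.34) = 0.5292
−0.23·log₂(0.23) = 0.4877
−0.15·log₂(0.15) = 0.4105
Sum ≈ 1.9416 → 1.942 bits.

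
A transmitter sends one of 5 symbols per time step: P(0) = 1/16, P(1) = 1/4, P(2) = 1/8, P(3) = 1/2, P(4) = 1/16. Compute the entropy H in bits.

Each probability is a power of 1/2, so log₂(1/p) is an integer.
H = Σ p·log₂(1/p) = 1/16·4 + 1/4·2 + 1/8·3 + 1/2·1 + 1/16·4 = 1.875 bits.

1.875 bits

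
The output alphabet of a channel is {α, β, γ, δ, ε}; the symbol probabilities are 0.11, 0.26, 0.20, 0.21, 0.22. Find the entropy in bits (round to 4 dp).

2.2734 bits

H = −Σ pᵢ log₂ pᵢ.
−0.11·log₂(0.11) = 0.3503
−0.26·log₂(0.26) = 0.5053
−0.20·log₂(0.20) = 0.4644
−0.21·log₂(0.21) = 0.4728
−0.22·log₂(0.22) = 0.4806
Sum ≈ 2.2734 → 2.2734 bits.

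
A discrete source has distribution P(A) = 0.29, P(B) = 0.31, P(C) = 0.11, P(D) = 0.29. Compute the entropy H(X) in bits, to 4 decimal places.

H = −Σ pᵢ log₂ pᵢ.
−0.29·log₂(0.29) = 0.5179
−0.31·log₂(0.31) = 0.5238
−0.11·log₂(0.11) = 0.3503
−0.29·log₂(0.29) = 0.5179
Sum ≈ 1.9099 → 1.9099 bits.

1.9099 bits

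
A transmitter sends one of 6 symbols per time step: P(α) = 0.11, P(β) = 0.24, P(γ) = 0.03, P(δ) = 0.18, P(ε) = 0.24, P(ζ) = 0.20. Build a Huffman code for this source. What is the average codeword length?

Repeatedly combine the two least-probable nodes; the expected code length is the sum of the merged weights.
merge 3/100 + 11/100 → 7/50
merge 7/50 + 9/50 → 8/25
merge 1/5 + 6/25 → 11/25
merge 6/25 + 8/25 → 14/25
merge 11/25 + 14/25 → 1
L = 7/50 + 8/25 + 11/25 + 14/25 + 1 = 123/50 = 2.46 bits/symbol.

2.46 bits/symbol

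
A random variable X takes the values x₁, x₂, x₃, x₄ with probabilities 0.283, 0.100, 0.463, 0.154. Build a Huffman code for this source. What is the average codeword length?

1.791 bits/symbol

Repeatedly combine the two least-probable nodes; the expected code length is the sum of the merged weights.
merge 1/10 + 77/500 → 127/500
merge 127/500 + 283/1000 → 537/1000
merge 463/1000 + 537/1000 → 1
L = 127/500 + 537/1000 + 1 = 1791/1000 = 1.791 bits/symbol.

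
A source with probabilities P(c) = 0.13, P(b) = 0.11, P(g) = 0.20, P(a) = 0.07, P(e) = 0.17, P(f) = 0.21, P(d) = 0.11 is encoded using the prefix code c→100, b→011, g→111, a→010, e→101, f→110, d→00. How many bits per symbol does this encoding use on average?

2.89 bits/symbol

L̄ = Σ pᵢ·ℓᵢ = 0.13·3 + 0.11·3 + 0.20·3 + 0.07·3 + 0.17·3 + 0.21·3 + 0.11·2 = 2.89 bits/symbol.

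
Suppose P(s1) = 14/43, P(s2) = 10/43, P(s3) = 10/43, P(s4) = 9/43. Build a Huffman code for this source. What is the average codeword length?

2 bits/symbol

Repeatedly combine the two least-probable nodes; the expected code length is the sum of the merged weights.
merge 9/43 + 10/43 → 19/43
merge 10/43 + 14/43 → 24/43
merge 19/43 + 24/43 → 1
L = 19/43 + 24/43 + 1 = 2 bits/symbol.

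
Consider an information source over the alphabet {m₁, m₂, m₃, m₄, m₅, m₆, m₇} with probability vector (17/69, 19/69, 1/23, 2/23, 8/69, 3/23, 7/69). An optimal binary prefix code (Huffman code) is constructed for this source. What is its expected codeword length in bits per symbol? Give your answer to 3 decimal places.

Repeatedly combine the two least-probable nodes; the expected code length is the sum of the merged weights.
merge 1/23 + 2/23 → 3/23
merge 7/69 + 8/69 → 5/23
merge 3/23 + 3/23 → 6/23
merge 5/23 + 17/69 → 32/69
merge 6/23 + 19/69 → 37/69
merge 32/69 + 37/69 → 1
L = 3/23 + 5/23 + 6/23 + 32/69 + 37/69 + 1 = 60/23 ≈ 2.609 bits/symbol.

2.609 bits/symbol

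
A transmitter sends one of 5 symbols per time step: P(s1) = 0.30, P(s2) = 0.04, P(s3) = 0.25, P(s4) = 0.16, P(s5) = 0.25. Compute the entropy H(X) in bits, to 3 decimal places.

2.130 bits

H = −Σ pᵢ log₂ pᵢ.
−0.30·log₂(0.30) = 0.5211
−0.04·log₂(0.04) = 0.1858
−0.25·log₂(0.25) = 0.5000
−0.16·log₂(0.16) = 0.4230
−0.25·log₂(0.25) = 0.5000
Sum ≈ 2.1299 → 2.130 bits.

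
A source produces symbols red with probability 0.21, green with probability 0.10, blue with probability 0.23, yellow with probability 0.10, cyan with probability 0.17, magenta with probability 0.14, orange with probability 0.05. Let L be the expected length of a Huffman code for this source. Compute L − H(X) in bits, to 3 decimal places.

0.037 bits

Entropy H = −Σ p log₂ p ≈ 2.6727 bits.
Huffman merges: 1/20+1/10→3/20; 1/10+7/50→6/25; 3/20+17/100→8/25; 21/100+23/100→11/25; 6/25+8/25→14/25; 11/25+14/25→1. L = 271/100 ≈ 2.7100.
L − H = 2.7100 − 2.6727 = 0.037 bits.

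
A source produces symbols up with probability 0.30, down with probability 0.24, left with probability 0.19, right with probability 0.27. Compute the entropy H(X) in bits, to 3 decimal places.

H = −Σ pᵢ log₂ pᵢ.
−0.30·log₂(0.30) = 0.5211
−0.24·log₂(0.24) = 0.4941
−0.19·log₂(0.19) = 0.4552
−0.27·log₂(0.27) = 0.5100
Sum ≈ 1.9805 → 1.980 bits.

1.980 bits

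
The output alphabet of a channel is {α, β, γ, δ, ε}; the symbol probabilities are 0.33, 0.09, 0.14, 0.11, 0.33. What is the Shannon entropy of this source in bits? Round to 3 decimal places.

2.116 bits

H = −Σ pᵢ log₂ pᵢ.
−0.33·log₂(0.33) = 0.5278
−0.09·log₂(0.09) = 0.3127
−0.14·log₂(0.14) = 0.3971
−0.11·log₂(0.11) = 0.3503
−0.33·log₂(0.33) = 0.5278
Sum ≈ 2.1157 → 2.116 bits.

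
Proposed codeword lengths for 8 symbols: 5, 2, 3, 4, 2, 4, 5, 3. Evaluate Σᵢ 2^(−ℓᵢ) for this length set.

0.9375

With common denominator 2^5 = 32: Σ 2^(−ℓᵢ) = 1/32 + 8/32 + 4/32 + 2/32 + 8/32 + 2/32 + 1/32 + 4/32 = 30/32 = 0.9375.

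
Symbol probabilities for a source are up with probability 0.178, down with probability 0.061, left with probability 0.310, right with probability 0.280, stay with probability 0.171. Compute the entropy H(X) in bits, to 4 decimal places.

2.1631 bits

H = −Σ pᵢ log₂ pᵢ.
−0.178·log₂(0.178) = 0.4432
−0.061·log₂(0.061) = 0.2461
−0.310·log₂(0.310) = 0.5238
−0.280·log₂(0.280) = 0.5142
−0.171·log₂(0.171) = 0.4357
Sum ≈ 2.1631 → 2.1631 bits.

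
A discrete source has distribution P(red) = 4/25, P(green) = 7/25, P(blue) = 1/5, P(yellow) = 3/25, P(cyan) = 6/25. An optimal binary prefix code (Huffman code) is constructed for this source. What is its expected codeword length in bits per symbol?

2.28 bits/symbol

Repeatedly combine the two least-probable nodes; the expected code length is the sum of the merged weights.
merge 3/25 + 4/25 → 7/25
merge 1/5 + 6/25 → 11/25
merge 7/25 + 7/25 → 14/25
merge 11/25 + 14/25 → 1
L = 7/25 + 11/25 + 14/25 + 1 = 57/25 = 2.28 bits/symbol.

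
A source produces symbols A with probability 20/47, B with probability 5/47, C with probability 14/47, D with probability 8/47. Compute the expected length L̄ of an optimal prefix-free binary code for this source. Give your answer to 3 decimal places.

1.851 bits/symbol

Repeatedly combine the two least-probable nodes; the expected code length is the sum of the merged weights.
merge 5/47 + 8/47 → 13/47
merge 13/47 + 14/47 → 27/47
merge 20/47 + 27/47 → 1
L = 13/47 + 27/47 + 1 = 87/47 ≈ 1.851 bits/symbol.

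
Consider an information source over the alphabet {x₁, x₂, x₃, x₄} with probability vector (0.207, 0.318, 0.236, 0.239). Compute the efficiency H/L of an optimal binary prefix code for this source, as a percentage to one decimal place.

Entropy H = −Σ p log₂ p ≈ 1.9811 bits.
Huffman merges: 207/1000+59/250→443/1000; 239/1000+159/500→557/1000; 443/1000+557/1000→1. L = 2 ≈ 2.0000.
Efficiency = H/L = 1.9811/2.0000 = 99.1%.

99.1%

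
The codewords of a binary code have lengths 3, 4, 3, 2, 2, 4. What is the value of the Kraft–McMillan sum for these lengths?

With common denominator 2^4 = 16: Σ 2^(−ℓᵢ) = 2/16 + 1/16 + 2/16 + 4/16 + 4/16 + 1/16 = 14/16 = 0.875.

0.875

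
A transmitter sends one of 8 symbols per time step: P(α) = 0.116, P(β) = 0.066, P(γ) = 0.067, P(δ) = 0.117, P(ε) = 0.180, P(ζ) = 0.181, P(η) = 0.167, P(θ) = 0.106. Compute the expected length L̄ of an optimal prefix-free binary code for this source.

2.952 bits/symbol

Repeatedly combine the two least-probable nodes; the expected code length is the sum of the merged weights.
merge 33/500 + 67/1000 → 133/1000
merge 53/500 + 29/250 → 111/500
merge 117/1000 + 133/1000 → 1/4
merge 167/1000 + 9/50 → 347/1000
merge 181/1000 + 111/500 → 403/1000
merge 1/4 + 347/1000 → 597/1000
merge 403/1000 + 597/1000 → 1
L = 133/1000 + 111/500 + 1/4 + 347/1000 + 403/1000 + 597/1000 + 1 = 369/125 = 2.952 bits/symbol.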